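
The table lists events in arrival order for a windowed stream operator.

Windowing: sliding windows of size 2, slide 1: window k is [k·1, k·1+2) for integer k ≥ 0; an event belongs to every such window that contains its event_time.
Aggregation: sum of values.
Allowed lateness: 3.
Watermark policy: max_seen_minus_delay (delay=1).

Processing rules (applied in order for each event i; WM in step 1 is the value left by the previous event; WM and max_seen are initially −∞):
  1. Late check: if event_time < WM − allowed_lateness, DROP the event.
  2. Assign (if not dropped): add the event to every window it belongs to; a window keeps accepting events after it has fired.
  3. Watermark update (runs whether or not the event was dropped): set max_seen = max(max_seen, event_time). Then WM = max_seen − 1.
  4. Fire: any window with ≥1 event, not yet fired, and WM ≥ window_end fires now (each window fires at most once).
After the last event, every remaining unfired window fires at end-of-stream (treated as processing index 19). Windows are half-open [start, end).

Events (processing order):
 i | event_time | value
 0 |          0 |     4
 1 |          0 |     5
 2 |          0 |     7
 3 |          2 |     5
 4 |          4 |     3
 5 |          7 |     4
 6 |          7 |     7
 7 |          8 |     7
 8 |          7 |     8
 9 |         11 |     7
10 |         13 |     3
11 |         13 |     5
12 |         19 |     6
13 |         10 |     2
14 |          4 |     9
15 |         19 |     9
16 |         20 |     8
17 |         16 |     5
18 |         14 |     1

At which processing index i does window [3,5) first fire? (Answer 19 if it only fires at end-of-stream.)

i=0 t=0 v=4: → [0,2); WM=-1
i=1 t=0 v=5: → [0,2); WM=-1
i=2 t=0 v=7: → [0,2); WM=-1
i=3 t=2 v=5: → [2,4),[1,3); WM=1
i=4 t=4 v=3: → [4,6),[3,5); WM=3; [0,2) fires=16 [1,3) fires=5
i=5 t=7 v=4: → [7,9),[6,8); WM=6; [2,4) fires=5 [3,5) fires=3 [4,6) fires=3
i=6 t=7 v=7: → [7,9),[6,8); WM=6
i=7 t=8 v=7: → [8,10),[7,9); WM=7
i=8 t=7 v=8: → [7,9),[6,8); WM=7
i=9 t=11 v=7: → [11,13),[10,12); WM=10; [6,8) fires=19 [7,9) fires=26 [8,10) fires=7
i=10 t=13 v=3: → [13,15),[12,14); WM=12; [10,12) fires=7
i=11 t=13 v=5: → [13,15),[12,14); WM=12
i=12 t=19 v=6: → [19,21),[18,20); WM=18; [11,13) fires=7 [12,14) fires=8 [13,15) fires=8
i=13 t=10 v=2: DROP (t<18-3); WM=18
i=14 t=4 v=9: DROP (t<18-3); WM=18
i=15 t=19 v=9: → [19,21),[18,20); WM=18
i=16 t=20 v=8: → [20,22),[19,21); WM=19
i=17 t=16 v=5: → [16,18),[15,17); WM=19; [15,17) fires=5 [16,18) fires=5
i=18 t=14 v=1: DROP (t<19-3); WM=19

5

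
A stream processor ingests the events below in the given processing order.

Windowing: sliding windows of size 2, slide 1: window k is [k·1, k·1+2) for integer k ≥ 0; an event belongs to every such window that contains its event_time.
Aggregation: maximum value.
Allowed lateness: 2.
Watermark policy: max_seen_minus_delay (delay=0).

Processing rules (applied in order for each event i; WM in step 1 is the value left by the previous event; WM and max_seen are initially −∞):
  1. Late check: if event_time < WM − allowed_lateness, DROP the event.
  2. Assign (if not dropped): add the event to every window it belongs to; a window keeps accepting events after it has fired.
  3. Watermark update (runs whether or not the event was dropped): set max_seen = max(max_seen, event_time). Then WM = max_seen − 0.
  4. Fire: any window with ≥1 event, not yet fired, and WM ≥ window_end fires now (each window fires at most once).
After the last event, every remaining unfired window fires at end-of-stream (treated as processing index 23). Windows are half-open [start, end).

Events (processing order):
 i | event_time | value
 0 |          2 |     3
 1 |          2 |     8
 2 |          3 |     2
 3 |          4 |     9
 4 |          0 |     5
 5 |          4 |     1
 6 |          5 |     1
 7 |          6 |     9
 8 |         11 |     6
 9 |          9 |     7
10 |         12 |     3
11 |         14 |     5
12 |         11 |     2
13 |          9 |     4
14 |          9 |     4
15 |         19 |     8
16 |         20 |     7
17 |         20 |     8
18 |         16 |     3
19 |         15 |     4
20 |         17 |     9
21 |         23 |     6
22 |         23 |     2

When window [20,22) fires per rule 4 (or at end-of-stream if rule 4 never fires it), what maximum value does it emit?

8

i=0 t=2 v=3: → [2,4),[1,3); WM=2
i=1 t=2 v=8: → [2,4),[1,3); WM=2
i=2 t=3 v=2: → [3,5),[2,4); WM=3; [1,3) fires=8
i=3 t=4 v=9: → [4,6),[3,5); WM=4; [2,4) fires=8
i=4 t=0 v=5: DROP (t<4-2); WM=4
i=5 t=4 v=1: → [4,6),[3,5); WM=4
i=6 t=5 v=1: → [5,7),[4,6); WM=5; [3,5) fires=9
i=7 t=6 v=9: → [6,8),[5,7); WM=6; [4,6) fires=9
i=8 t=11 v=6: → [11,13),[10,12); WM=11; [5,7) fires=9 [6,8) fires=9
i=9 t=9 v=7: → [9,11),[8,10); WM=11; [8,10) fires=7 [9,11) fires=7
i=10 t=12 v=3: → [12,14),[11,13); WM=12; [10,12) fires=6
i=11 t=14 v=5: → [14,16),[13,15); WM=14; [11,13) fires=6 [12,14) fires=3
i=12 t=11 v=2: DROP (t<14-2); WM=14
i=13 t=9 v=4: DROP (t<14-2); WM=14
i=14 t=9 v=4: DROP (t<14-2); WM=14
i=15 t=19 v=8: → [19,21),[18,20); WM=19; [13,15) fires=5 [14,16) fires=5
i=16 t=20 v=7: → [20,22),[19,21); WM=20; [18,20) fires=8
i=17 t=20 v=8: → [20,22),[19,21); WM=20
i=18 t=16 v=3: DROP (t<20-2); WM=20
i=19 t=15 v=4: DROP (t<20-2); WM=20
i=20 t=17 v=9: DROP (t<20-2); WM=20
i=21 t=23 v=6: → [23,25),[22,24); WM=23; [19,21) fires=8 [20,22) fires=8
i=22 t=23 v=2: → [23,25),[22,24); WM=23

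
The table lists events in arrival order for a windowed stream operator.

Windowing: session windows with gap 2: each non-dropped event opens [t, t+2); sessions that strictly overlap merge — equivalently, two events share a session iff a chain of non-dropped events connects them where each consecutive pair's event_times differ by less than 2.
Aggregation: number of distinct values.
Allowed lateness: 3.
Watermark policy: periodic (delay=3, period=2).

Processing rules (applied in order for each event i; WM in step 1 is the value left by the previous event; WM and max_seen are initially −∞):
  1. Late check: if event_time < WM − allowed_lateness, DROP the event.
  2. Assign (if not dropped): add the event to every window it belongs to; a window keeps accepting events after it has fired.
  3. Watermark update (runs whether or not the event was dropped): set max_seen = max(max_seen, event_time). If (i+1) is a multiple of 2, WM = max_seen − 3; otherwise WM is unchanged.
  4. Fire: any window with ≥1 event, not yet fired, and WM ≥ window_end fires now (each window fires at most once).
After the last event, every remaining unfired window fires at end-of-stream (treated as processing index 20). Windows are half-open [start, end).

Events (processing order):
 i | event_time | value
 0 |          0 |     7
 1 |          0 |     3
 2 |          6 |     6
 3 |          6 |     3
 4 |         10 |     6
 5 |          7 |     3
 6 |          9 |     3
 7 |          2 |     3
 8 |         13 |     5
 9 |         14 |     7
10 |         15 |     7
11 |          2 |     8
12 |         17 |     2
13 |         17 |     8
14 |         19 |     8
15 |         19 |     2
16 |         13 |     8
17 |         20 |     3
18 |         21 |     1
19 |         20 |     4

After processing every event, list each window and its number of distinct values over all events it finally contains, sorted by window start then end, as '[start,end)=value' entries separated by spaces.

i=0 t=0 v=7: → [0,2); WM=−∞
i=1 t=0 v=3: → [0,2); WM=-3
i=2 t=6 v=6: → [6,8); WM=-3
i=3 t=6 v=3: → [6,8); WM=3
i=4 t=10 v=6: → [10,12); WM=3
i=5 t=7 v=3: → [6,9); WM=7
i=6 t=9 v=3: → [9,12); WM=7
i=7 t=2 v=3: DROP (t<7-3); WM=7
i=8 t=13 v=5: → [13,15); WM=7
i=9 t=14 v=7: → [13,16); WM=11
i=10 t=15 v=7: → [13,17); WM=11
i=11 t=2 v=8: DROP (t<11-3); WM=12
i=12 t=17 v=2: → [17,19); WM=12
i=13 t=17 v=8: → [17,19); WM=14
i=14 t=19 v=8: → [19,21); WM=14
i=15 t=19 v=2: → [19,21); WM=16
i=16 t=13 v=8: → [13,17); WM=16
i=17 t=20 v=3: → [19,22); WM=17
i=18 t=21 v=1: → [19,23); WM=17
i=19 t=20 v=4: → [19,23); WM=18

[0,2)=2 [6,9)=2 [9,12)=2 [13,17)=3 [17,19)=2 [19,23)=5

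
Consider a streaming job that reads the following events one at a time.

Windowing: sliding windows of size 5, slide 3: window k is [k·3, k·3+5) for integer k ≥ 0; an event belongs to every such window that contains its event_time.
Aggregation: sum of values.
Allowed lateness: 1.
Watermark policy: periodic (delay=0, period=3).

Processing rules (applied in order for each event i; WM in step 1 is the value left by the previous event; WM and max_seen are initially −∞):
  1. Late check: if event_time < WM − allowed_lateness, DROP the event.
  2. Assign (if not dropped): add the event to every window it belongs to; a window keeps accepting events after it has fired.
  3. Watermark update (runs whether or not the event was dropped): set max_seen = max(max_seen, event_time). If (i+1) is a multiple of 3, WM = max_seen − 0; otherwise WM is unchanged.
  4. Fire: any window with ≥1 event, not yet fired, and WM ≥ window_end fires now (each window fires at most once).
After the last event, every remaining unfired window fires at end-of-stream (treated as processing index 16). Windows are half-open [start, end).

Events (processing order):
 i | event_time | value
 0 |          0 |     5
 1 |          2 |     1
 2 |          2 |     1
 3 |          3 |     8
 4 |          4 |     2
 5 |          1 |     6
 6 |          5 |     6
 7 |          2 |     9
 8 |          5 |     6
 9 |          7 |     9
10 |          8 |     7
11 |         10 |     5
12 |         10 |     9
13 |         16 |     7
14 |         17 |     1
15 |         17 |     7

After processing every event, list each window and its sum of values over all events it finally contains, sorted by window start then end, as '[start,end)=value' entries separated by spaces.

[0,5)=23 [3,8)=31 [6,11)=30 [9,14)=14 [12,17)=7 [15,20)=15

i=0 t=0 v=5: → [0,5); WM=−∞
i=1 t=2 v=1: → [0,5); WM=−∞
i=2 t=2 v=1: → [0,5); WM=2
i=3 t=3 v=8: → [3,8),[0,5); WM=2
i=4 t=4 v=2: → [3,8),[0,5); WM=2
i=5 t=1 v=6: → [0,5); WM=4
i=6 t=5 v=6: → [3,8); WM=4
i=7 t=2 v=9: DROP (t<4-1); WM=4
i=8 t=5 v=6: → [3,8); WM=5; [0,5) fires=23
i=9 t=7 v=9: → [6,11),[3,8); WM=5
i=10 t=8 v=7: → [6,11); WM=5
i=11 t=10 v=5: → [9,14),[6,11); WM=10; [3,8) fires=31
i=12 t=10 v=9: → [9,14),[6,11); WM=10
i=13 t=16 v=7: → [15,20),[12,17); WM=10
i=14 t=17 v=1: → [15,20); WM=17; [6,11) fires=30 [9,14) fires=14 [12,17) fires=7
i=15 t=17 v=7: → [15,20); WM=17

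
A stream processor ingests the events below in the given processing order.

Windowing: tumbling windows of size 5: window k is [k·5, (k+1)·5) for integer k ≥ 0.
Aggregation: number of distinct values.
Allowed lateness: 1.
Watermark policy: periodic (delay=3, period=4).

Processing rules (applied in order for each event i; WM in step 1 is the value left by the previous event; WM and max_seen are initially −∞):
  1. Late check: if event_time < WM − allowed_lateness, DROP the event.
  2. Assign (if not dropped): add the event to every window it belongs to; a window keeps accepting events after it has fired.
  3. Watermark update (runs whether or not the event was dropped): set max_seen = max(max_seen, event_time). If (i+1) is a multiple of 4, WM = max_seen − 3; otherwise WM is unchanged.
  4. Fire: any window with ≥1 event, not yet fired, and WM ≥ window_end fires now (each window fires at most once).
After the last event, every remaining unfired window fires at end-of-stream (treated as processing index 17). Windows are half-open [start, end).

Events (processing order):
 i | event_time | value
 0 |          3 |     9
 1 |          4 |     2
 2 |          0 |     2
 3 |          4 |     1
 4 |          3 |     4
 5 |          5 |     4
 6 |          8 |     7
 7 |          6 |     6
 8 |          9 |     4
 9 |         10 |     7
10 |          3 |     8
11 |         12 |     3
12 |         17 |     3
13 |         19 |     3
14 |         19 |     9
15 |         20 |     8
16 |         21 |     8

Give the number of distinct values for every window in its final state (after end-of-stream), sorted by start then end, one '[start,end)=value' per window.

i=0 t=3 v=9: → [0,5); WM=−∞
i=1 t=4 v=2: → [0,5); WM=−∞
i=2 t=0 v=2: → [0,5); WM=−∞
i=3 t=4 v=1: → [0,5); WM=1
i=4 t=3 v=4: → [0,5); WM=1
i=5 t=5 v=4: → [5,10); WM=1
i=6 t=8 v=7: → [5,10); WM=1
i=7 t=6 v=6: → [5,10); WM=5; [0,5) fires=4
i=8 t=9 v=4: → [5,10); WM=5
i=9 t=10 v=7: → [10,15); WM=5
i=10 t=3 v=8: DROP (t<5-1); WM=5
i=11 t=12 v=3: → [10,15); WM=9
i=12 t=17 v=3: → [15,20); WM=9
i=13 t=19 v=3: → [15,20); WM=9
i=14 t=19 v=9: → [15,20); WM=9
i=15 t=20 v=8: → [20,25); WM=17; [5,10) fires=3 [10,15) fires=2
i=16 t=21 v=8: → [20,25); WM=17

[0,5)=4 [5,10)=3 [10,15)=2 [15,20)=2 [20,25)=1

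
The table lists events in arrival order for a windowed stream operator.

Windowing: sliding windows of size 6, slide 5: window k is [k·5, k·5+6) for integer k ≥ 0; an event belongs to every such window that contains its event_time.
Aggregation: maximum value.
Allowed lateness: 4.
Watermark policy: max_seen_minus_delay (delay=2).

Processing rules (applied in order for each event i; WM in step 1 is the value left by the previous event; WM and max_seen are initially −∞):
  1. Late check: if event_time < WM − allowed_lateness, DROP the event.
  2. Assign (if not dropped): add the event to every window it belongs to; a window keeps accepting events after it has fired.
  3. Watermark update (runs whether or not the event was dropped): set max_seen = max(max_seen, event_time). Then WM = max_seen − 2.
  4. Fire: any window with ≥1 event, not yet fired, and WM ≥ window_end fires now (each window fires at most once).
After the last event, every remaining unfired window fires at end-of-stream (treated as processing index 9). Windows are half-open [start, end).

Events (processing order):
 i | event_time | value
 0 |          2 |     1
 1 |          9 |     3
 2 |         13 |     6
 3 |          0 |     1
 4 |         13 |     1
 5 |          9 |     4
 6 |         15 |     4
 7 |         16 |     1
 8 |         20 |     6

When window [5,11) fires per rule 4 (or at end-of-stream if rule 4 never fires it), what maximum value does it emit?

i=0 t=2 v=1: → [0,6); WM=0
i=1 t=9 v=3: → [5,11); WM=7; [0,6) fires=1
i=2 t=13 v=6: → [10,16); WM=11; [5,11) fires=3
i=3 t=0 v=1: DROP (t<11-4); WM=11
i=4 t=13 v=1: → [10,16); WM=11
i=5 t=9 v=4: → [5,11); WM=11
i=6 t=15 v=4: → [15,21),[10,16); WM=13
i=7 t=16 v=1: → [15,21); WM=14
i=8 t=20 v=6: → [20,26),[15,21); WM=18; [10,16) fires=6

3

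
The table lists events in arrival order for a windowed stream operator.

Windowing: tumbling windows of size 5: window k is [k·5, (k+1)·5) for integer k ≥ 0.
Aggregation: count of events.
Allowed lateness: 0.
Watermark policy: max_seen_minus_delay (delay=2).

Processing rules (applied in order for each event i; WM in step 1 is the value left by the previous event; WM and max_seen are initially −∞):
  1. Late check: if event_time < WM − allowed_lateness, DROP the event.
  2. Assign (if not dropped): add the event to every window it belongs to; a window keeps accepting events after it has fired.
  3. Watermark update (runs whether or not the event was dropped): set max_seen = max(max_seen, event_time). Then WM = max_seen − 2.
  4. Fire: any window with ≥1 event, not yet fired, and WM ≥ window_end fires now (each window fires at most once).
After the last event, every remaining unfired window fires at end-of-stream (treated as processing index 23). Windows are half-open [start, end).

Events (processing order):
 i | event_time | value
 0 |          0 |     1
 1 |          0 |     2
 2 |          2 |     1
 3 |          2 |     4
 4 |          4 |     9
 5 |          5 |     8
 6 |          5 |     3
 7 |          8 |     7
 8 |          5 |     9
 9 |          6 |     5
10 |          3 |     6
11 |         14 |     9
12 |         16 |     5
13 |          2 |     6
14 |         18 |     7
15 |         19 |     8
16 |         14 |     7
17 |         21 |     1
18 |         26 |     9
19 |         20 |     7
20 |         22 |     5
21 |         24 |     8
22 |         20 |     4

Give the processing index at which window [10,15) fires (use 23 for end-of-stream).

i=0 t=0 v=1: → [0,5); WM=-2
i=1 t=0 v=2: → [0,5); WM=-2
i=2 t=2 v=1: → [0,5); WM=0
i=3 t=2 v=4: → [0,5); WM=0
i=4 t=4 v=9: → [0,5); WM=2
i=5 t=5 v=8: → [5,10); WM=3
i=6 t=5 v=3: → [5,10); WM=3
i=7 t=8 v=7: → [5,10); WM=6; [0,5) fires=5
i=8 t=5 v=9: DROP (t<6-0); WM=6
i=9 t=6 v=5: → [5,10); WM=6
i=10 t=3 v=6: DROP (t<6-0); WM=6
i=11 t=14 v=9: → [10,15); WM=12; [5,10) fires=4
i=12 t=16 v=5: → [15,20); WM=14
i=13 t=2 v=6: DROP (t<14-0); WM=14
i=14 t=18 v=7: → [15,20); WM=16; [10,15) fires=1
i=15 t=19 v=8: → [15,20); WM=17
i=16 t=14 v=7: DROP (t<17-0); WM=17
i=17 t=21 v=1: → [20,25); WM=19
i=18 t=26 v=9: → [25,30); WM=24; [15,20) fires=3
i=19 t=20 v=7: DROP (t<24-0); WM=24
i=20 t=22 v=5: DROP (t<24-0); WM=24
i=21 t=24 v=8: → [20,25); WM=24
i=22 t=20 v=4: DROP (t<24-0); WM=24

14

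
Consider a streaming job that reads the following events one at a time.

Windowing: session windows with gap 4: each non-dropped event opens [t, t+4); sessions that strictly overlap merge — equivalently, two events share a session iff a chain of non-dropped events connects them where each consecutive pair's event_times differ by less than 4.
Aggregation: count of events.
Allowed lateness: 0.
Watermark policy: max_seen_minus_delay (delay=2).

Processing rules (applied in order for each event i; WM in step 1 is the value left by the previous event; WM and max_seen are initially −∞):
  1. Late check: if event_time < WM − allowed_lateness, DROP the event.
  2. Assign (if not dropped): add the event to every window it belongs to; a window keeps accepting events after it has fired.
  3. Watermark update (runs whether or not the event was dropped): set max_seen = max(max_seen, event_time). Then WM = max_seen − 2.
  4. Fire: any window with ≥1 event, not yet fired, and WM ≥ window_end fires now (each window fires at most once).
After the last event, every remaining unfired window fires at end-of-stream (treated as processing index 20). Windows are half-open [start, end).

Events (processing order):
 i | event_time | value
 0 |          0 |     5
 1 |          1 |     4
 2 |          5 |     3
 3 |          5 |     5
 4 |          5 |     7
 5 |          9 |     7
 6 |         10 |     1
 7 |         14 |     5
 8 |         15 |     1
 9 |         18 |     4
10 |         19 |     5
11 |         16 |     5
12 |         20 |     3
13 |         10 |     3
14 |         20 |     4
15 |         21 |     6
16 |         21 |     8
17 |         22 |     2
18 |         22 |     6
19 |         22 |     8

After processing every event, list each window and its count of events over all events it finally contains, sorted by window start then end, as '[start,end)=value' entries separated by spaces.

i=0 t=0 v=5: → [0,4); WM=-2
i=1 t=1 v=4: → [0,5); WM=-1
i=2 t=5 v=3: → [5,9); WM=3
i=3 t=5 v=5: → [5,9); WM=3
i=4 t=5 v=7: → [5,9); WM=3
i=5 t=9 v=7: → [9,13); WM=7
i=6 t=10 v=1: → [9,14); WM=8
i=7 t=14 v=5: → [14,18); WM=12
i=8 t=15 v=1: → [14,19); WM=13
i=9 t=18 v=4: → [14,22); WM=16
i=10 t=19 v=5: → [14,23); WM=17
i=11 t=16 v=5: DROP (t<17-0); WM=17
i=12 t=20 v=3: → [14,24); WM=18
i=13 t=10 v=3: DROP (t<18-0); WM=18
i=14 t=20 v=4: → [14,24); WM=18
i=15 t=21 v=6: → [14,25); WM=19
i=16 t=21 v=8: → [14,25); WM=19
i=17 t=22 v=2: → [14,26); WM=20
i=18 t=22 v=6: → [14,26); WM=20
i=19 t=22 v=8: → [14,26); WM=20

[0,5)=2 [5,9)=3 [9,14)=2 [14,26)=11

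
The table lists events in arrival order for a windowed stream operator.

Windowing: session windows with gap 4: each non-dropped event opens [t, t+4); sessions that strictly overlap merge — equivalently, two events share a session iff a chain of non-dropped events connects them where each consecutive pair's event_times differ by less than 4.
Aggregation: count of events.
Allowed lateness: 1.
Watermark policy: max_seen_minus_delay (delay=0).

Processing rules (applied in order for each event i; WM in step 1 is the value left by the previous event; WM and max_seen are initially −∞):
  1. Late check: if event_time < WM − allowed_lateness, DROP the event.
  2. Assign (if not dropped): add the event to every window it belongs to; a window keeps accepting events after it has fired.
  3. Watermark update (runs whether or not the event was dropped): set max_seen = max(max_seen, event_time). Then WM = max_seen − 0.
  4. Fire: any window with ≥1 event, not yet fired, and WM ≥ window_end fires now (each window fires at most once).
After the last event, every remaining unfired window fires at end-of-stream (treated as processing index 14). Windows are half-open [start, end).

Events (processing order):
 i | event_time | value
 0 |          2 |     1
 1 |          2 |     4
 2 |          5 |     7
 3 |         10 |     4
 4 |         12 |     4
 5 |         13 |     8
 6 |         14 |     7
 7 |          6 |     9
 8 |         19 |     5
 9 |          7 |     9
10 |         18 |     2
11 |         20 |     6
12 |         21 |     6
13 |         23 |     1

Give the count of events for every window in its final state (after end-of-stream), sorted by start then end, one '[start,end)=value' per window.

i=0 t=2 v=1: → [2,6); WM=2
i=1 t=2 v=4: → [2,6); WM=2
i=2 t=5 v=7: → [2,9); WM=5
i=3 t=10 v=4: → [10,14); WM=10
i=4 t=12 v=4: → [10,16); WM=12
i=5 t=13 v=8: → [10,17); WM=13
i=6 t=14 v=7: → [10,18); WM=14
i=7 t=6 v=9: DROP (t<14-1); WM=14
i=8 t=19 v=5: → [19,23); WM=19
i=9 t=7 v=9: DROP (t<19-1); WM=19
i=10 t=18 v=2: → [18,23); WM=19
i=11 t=20 v=6: → [18,24); WM=20
i=12 t=21 v=6: → [18,25); WM=21
i=13 t=23 v=1: → [18,27); WM=23

[2,9)=3 [10,18)=4 [18,27)=5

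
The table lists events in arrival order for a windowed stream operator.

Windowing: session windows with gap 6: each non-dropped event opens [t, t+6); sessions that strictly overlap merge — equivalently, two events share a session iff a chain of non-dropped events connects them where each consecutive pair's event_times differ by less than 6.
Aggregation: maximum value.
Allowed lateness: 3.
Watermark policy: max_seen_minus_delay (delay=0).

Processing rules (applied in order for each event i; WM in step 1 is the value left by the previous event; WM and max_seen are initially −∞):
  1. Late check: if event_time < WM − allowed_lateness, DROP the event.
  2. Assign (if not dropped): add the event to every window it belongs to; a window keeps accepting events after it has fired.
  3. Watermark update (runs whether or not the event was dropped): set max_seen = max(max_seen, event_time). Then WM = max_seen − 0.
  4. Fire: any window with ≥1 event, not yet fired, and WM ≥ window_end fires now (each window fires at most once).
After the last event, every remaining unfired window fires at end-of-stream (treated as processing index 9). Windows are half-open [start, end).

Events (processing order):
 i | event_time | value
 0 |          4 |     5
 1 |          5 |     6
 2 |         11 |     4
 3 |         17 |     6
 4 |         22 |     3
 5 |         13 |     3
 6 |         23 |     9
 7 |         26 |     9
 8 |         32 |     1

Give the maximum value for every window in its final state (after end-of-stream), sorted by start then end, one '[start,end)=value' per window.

i=0 t=4 v=5: → [4,10); WM=4
i=1 t=5 v=6: → [4,11); WM=5
i=2 t=11 v=4: → [11,17); WM=11
i=3 t=17 v=6: → [17,23); WM=17
i=4 t=22 v=3: → [17,28); WM=22
i=5 t=13 v=3: DROP (t<22-3); WM=22
i=6 t=23 v=9: → [17,29); WM=23
i=7 t=26 v=9: → [17,32); WM=26
i=8 t=32 v=1: → [32,38); WM=32

[4,11)=6 [11,17)=4 [17,32)=9 [32,38)=1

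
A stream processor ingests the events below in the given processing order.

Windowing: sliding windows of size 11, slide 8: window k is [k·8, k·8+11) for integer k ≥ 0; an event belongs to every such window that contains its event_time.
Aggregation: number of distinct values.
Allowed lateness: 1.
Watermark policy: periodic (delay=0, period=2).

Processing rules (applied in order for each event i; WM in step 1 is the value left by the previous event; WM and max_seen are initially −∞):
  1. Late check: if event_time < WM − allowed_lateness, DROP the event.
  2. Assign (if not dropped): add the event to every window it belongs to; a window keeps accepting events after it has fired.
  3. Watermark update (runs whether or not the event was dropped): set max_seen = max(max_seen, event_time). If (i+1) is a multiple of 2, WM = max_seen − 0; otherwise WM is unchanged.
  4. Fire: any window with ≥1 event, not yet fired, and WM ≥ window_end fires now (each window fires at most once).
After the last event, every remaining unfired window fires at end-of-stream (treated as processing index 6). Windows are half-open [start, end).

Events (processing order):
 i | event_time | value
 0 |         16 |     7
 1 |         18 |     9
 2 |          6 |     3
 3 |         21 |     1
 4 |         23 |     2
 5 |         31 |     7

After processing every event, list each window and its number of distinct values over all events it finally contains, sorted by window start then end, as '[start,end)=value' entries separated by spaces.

i=0 t=16 v=7: → [16,27),[8,19); WM=−∞
i=1 t=18 v=9: → [16,27),[8,19); WM=18
i=2 t=6 v=3: DROP (t<18-1); WM=18
i=3 t=21 v=1: → [16,27); WM=21; [8,19) fires=2
i=4 t=23 v=2: → [16,27); WM=21
i=5 t=31 v=7: → [24,35); WM=31; [16,27) fires=4

[8,19)=2 [16,27)=4 [24,35)=1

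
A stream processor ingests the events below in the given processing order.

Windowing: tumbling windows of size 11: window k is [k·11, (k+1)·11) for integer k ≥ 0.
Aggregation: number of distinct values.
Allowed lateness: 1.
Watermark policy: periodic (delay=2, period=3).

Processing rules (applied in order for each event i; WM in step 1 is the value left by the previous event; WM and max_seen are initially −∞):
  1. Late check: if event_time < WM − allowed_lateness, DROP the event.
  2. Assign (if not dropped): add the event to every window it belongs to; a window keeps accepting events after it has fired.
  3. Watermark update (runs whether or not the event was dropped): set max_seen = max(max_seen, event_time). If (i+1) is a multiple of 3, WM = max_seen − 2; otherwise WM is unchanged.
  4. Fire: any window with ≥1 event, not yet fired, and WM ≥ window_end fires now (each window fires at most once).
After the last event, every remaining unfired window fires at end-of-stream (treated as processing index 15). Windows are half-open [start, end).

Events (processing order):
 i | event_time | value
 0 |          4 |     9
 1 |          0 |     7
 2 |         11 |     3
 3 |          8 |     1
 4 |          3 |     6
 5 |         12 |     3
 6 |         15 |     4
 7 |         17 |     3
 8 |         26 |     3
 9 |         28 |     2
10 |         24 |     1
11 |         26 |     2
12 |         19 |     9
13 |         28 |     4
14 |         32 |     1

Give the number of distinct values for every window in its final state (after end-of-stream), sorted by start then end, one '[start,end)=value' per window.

i=0 t=4 v=9: → [0,11); WM=−∞
i=1 t=0 v=7: → [0,11); WM=−∞
i=2 t=11 v=3: → [11,22); WM=9
i=3 t=8 v=1: → [0,11); WM=9
i=4 t=3 v=6: DROP (t<9-1); WM=9
i=5 t=12 v=3: → [11,22); WM=10
i=6 t=15 v=4: → [11,22); WM=10
i=7 t=17 v=3: → [11,22); WM=10
i=8 t=26 v=3: → [22,33); WM=24; [0,11) fires=3 [11,22) fires=2
i=9 t=28 v=2: → [22,33); WM=24
i=10 t=24 v=1: → [22,33); WM=24
i=11 t=26 v=2: → [22,33); WM=26
i=12 t=19 v=9: DROP (t<26-1); WM=26
i=13 t=28 v=4: → [22,33); WM=26
i=14 t=32 v=1: → [22,33); WM=30

[0,11)=3 [11,22)=2 [22,33)=4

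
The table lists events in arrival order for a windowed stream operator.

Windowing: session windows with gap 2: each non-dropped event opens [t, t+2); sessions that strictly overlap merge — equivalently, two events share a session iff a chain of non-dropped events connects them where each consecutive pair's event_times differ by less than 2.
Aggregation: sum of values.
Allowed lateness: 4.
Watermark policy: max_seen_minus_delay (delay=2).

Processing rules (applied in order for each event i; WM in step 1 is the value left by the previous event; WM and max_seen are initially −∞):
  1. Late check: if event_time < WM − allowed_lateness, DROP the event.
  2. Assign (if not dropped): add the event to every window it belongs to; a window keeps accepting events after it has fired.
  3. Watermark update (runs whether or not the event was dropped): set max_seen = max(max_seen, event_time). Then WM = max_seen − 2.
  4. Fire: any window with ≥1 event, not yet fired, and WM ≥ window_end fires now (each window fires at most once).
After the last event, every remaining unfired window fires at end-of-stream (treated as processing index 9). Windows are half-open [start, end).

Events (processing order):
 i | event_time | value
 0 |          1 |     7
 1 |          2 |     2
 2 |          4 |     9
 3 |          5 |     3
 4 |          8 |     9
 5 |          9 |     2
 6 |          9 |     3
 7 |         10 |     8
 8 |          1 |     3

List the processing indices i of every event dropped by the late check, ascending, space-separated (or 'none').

8

i=0 t=1 v=7: → [1,3); WM=-1
i=1 t=2 v=2: → [1,4); WM=0
i=2 t=4 v=9: → [4,6); WM=2
i=3 t=5 v=3: → [4,7); WM=3
i=4 t=8 v=9: → [8,10); WM=6
i=5 t=9 v=2: → [8,11); WM=7
i=6 t=9 v=3: → [8,11); WM=7
i=7 t=10 v=8: → [8,12); WM=8
i=8 t=1 v=3: DROP (t<8-4); WM=8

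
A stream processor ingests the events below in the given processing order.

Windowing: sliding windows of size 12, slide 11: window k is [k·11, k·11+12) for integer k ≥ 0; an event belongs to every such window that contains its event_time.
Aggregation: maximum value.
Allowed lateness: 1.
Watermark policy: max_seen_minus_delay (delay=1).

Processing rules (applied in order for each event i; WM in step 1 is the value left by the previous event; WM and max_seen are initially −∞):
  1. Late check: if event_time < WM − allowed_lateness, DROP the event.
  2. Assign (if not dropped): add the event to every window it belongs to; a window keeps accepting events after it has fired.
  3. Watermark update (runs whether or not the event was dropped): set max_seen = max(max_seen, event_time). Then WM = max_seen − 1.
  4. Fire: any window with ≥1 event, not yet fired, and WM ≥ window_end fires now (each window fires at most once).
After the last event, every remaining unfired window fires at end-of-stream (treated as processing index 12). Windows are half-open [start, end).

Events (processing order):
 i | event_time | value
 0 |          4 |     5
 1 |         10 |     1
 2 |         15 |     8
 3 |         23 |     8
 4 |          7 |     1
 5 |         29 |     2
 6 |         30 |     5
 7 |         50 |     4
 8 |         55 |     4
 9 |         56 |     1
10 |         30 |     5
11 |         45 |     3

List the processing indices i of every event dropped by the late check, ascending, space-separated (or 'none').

i=0 t=4 v=5: → [0,12); WM=3
i=1 t=10 v=1: → [0,12); WM=9
i=2 t=15 v=8: → [11,23); WM=14; [0,12) fires=5
i=3 t=23 v=8: → [22,34); WM=22
i=4 t=7 v=1: DROP (t<22-1); WM=22
i=5 t=29 v=2: → [22,34); WM=28; [11,23) fires=8
i=6 t=30 v=5: → [22,34); WM=29
i=7 t=50 v=4: → [44,56); WM=49; [22,34) fires=8
i=8 t=55 v=4: → [55,67),[44,56); WM=54
i=9 t=56 v=1: → [55,67); WM=55
i=10 t=30 v=5: DROP (t<55-1); WM=55
i=11 t=45 v=3: DROP (t<55-1); WM=55

4 10 11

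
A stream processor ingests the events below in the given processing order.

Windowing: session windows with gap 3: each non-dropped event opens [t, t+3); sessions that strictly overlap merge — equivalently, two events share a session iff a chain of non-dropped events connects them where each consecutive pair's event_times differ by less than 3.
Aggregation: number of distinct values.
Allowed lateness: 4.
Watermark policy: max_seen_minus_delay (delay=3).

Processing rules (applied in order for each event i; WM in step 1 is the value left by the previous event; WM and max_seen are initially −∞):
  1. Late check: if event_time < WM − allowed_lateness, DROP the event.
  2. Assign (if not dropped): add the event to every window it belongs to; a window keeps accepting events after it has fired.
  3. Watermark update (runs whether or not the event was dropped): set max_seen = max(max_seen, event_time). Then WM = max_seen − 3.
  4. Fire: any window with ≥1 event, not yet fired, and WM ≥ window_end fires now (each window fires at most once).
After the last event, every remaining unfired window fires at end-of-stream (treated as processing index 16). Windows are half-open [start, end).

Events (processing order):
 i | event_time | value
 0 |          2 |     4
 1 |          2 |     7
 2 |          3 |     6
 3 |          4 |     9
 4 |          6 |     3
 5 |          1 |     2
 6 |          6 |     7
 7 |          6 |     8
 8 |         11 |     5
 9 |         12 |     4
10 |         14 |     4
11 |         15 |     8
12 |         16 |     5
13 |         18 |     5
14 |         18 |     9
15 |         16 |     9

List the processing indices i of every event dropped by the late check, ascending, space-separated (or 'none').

i=0 t=2 v=4: → [2,5); WM=-1
i=1 t=2 v=7: → [2,5); WM=-1
i=2 t=3 v=6: → [2,6); WM=0
i=3 t=4 v=9: → [2,7); WM=1
i=4 t=6 v=3: → [2,9); WM=3
i=5 t=1 v=2: → [1,9); WM=3
i=6 t=6 v=7: → [1,9); WM=3
i=7 t=6 v=8: → [1,9); WM=3
i=8 t=11 v=5: → [11,14); WM=8
i=9 t=12 v=4: → [11,15); WM=9
i=10 t=14 v=4: → [11,17); WM=11
i=11 t=15 v=8: → [11,18); WM=12
i=12 t=16 v=5: → [11,19); WM=13
i=13 t=18 v=5: → [11,21); WM=15
i=14 t=18 v=9: → [11,21); WM=15
i=15 t=16 v=9: → [11,21); WM=15

none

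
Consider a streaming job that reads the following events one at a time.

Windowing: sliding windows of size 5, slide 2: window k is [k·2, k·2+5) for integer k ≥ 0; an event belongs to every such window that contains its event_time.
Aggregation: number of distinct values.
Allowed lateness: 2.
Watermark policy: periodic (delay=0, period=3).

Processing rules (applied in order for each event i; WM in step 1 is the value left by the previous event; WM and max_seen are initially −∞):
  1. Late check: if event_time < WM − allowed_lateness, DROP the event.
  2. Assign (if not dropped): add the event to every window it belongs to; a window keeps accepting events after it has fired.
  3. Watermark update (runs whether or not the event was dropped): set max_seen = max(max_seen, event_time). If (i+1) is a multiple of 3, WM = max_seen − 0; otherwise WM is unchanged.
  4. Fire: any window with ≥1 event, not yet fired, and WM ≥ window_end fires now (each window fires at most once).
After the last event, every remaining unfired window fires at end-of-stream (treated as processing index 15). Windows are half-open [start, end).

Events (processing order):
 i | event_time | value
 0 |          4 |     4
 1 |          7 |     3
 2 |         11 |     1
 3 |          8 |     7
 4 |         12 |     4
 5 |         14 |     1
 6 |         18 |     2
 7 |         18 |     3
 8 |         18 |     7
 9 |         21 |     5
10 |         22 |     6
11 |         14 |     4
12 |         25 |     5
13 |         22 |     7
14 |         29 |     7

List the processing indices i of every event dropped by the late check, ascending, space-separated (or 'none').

i=0 t=4 v=4: → [4,9),[2,7),[0,5); WM=−∞
i=1 t=7 v=3: → [6,11),[4,9); WM=−∞
i=2 t=11 v=1: → [10,15),[8,13); WM=11; [0,5) fires=1 [2,7) fires=1 [4,9) fires=2 [6,11) fires=1
i=3 t=8 v=7: DROP (t<11-2); WM=11
i=4 t=12 v=4: → [12,17),[10,15),[8,13); WM=11
i=5 t=14 v=1: → [14,19),[12,17),[10,15); WM=14; [8,13) fires=2
i=6 t=18 v=2: → [18,23),[16,21),[14,19); WM=14
i=7 t=18 v=3: → [18,23),[16,21),[14,19); WM=14
i=8 t=18 v=7: → [18,23),[16,21),[14,19); WM=18; [10,15) fires=2 [12,17) fires=2
i=9 t=21 v=5: → [20,25),[18,23); WM=18
i=10 t=22 v=6: → [22,27),[20,25),[18,23); WM=18
i=11 t=14 v=4: DROP (t<18-2); WM=22; [14,19) fires=4 [16,21) fires=3
i=12 t=25 v=5: → [24,29),[22,27); WM=22
i=13 t=22 v=7: → [22,27),[20,25),[18,23); WM=22
i=14 t=29 v=7: → [28,33),[26,31); WM=29; [18,23) fires=5 [20,25) fires=3 [22,27) fires=3 [24,29) fires=1

3 11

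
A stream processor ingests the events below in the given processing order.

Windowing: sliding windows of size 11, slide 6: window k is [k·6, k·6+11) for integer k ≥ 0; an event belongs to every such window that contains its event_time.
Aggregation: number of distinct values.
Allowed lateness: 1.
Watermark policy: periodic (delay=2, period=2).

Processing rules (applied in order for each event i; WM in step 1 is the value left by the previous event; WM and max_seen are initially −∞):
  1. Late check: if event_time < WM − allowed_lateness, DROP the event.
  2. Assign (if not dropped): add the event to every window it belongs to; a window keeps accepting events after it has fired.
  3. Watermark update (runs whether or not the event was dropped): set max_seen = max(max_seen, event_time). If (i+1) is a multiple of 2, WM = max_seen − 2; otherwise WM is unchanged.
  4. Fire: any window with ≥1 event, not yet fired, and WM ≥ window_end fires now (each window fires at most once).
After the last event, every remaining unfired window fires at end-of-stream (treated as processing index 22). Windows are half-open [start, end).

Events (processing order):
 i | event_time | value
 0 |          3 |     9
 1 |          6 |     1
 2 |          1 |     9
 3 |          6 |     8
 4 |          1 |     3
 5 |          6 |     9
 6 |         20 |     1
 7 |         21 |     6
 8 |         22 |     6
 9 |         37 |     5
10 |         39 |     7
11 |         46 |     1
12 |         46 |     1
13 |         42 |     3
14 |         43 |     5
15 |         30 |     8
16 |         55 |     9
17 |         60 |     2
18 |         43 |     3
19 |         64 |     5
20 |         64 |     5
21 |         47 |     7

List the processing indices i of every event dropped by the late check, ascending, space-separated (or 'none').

2 4 13 15 18 21

i=0 t=3 v=9: → [0,11); WM=−∞
i=1 t=6 v=1: → [6,17),[0,11); WM=4
i=2 t=1 v=9: DROP (t<4-1); WM=4
i=3 t=6 v=8: → [6,17),[0,11); WM=4
i=4 t=1 v=3: DROP (t<4-1); WM=4
i=5 t=6 v=9: → [6,17),[0,11); WM=4
i=6 t=20 v=1: → [18,29),[12,23); WM=4
i=7 t=21 v=6: → [18,29),[12,23); WM=19; [0,11) fires=3 [6,17) fires=3
i=8 t=22 v=6: → [18,29),[12,23); WM=19
i=9 t=37 v=5: → [36,47),[30,41); WM=35; [12,23) fires=2 [18,29) fires=2
i=10 t=39 v=7: → [36,47),[30,41); WM=35
i=11 t=46 v=1: → [42,53),[36,47); WM=44; [30,41) fires=2
i=12 t=46 v=1: → [42,53),[36,47); WM=44
i=13 t=42 v=3: DROP (t<44-1); WM=44
i=14 t=43 v=5: → [42,53),[36,47); WM=44
i=15 t=30 v=8: DROP (t<44-1); WM=44
i=16 t=55 v=9: → [54,65),[48,59); WM=44
i=17 t=60 v=2: → [60,71),[54,65); WM=58; [36,47) fires=3 [42,53) fires=2
i=18 t=43 v=3: DROP (t<58-1); WM=58
i=19 t=64 v=5: → [60,71),[54,65); WM=62; [48,59) fires=1
i=20 t=64 v=5: → [60,71),[54,65); WM=62
i=21 t=47 v=7: DROP (t<62-1); WM=62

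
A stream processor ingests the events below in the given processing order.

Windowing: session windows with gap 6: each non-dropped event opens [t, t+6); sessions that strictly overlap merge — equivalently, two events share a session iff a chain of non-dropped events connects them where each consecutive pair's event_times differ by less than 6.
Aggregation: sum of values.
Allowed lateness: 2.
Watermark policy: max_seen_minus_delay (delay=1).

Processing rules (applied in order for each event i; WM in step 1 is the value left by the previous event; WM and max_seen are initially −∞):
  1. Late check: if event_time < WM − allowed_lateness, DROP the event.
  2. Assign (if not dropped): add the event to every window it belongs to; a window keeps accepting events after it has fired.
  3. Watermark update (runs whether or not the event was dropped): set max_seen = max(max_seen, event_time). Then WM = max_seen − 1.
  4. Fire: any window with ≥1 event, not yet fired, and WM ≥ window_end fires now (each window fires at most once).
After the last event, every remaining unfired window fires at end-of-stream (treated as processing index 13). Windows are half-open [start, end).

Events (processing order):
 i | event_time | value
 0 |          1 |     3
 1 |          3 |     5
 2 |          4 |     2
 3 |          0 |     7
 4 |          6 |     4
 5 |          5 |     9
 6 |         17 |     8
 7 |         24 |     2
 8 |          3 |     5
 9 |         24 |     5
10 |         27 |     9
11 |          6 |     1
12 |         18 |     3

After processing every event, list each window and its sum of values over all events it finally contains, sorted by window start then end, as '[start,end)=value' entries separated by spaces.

i=0 t=1 v=3: → [1,7); WM=0
i=1 t=3 v=5: → [1,9); WM=2
i=2 t=4 v=2: → [1,10); WM=3
i=3 t=0 v=7: DROP (t<3-2); WM=3
i=4 t=6 v=4: → [1,12); WM=5
i=5 t=5 v=9: → [1,12); WM=5
i=6 t=17 v=8: → [17,23); WM=16
i=7 t=24 v=2: → [24,30); WM=23
i=8 t=3 v=5: DROP (t<23-2); WM=23
i=9 t=24 v=5: → [24,30); WM=23
i=10 t=27 v=9: → [24,33); WM=26
i=11 t=6 v=1: DROP (t<26-2); WM=26
i=12 t=18 v=3: DROP (t<26-2); WM=26

[1,12)=23 [17,23)=8 [24,33)=16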